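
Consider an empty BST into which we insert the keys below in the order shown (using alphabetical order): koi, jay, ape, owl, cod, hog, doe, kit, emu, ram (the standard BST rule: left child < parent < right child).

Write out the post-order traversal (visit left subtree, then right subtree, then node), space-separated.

Resulting structure (node: left, right):
  koi: L=jay, R=owl
  jay: L=ape, R=kit
  ape: L=–, R=cod
  owl: L=–, R=ram
  cod: L=–, R=hog
  hog: L=doe, R=–
  doe: L=–, R=emu
  kit: L=–, R=–
  emu: L=–, R=–
  ram: L=–, R=–

emu doe hog cod ape kit jay ram owl koi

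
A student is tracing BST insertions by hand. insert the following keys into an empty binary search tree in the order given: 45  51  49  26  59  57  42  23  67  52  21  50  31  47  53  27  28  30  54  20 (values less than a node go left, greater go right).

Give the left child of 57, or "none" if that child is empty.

45: root
51: right child of 45 (depth 1)
49: left child of 51 (depth 2)
26: left child of 45 (depth 1)
59: right child of 51 (depth 2)
57: left child of 59 (depth 3)
42: right child of 26 (depth 2)
23: left child of 26 (depth 2)
67: right child of 59 (depth 3)
52: left child of 57 (depth 4)
21: left child of 23 (depth 3)
50: right child of 49 (depth 3)
31: left child of 42 (depth 3)
47: left child of 49 (depth 3)
53: right child of 52 (depth 5)
27: left child of 31 (depth 4)
28: right child of 27 (depth 5)
30: right child of 28 (depth 6)
54: right child of 53 (depth 6)
20: left child of 21 (depth 4)

52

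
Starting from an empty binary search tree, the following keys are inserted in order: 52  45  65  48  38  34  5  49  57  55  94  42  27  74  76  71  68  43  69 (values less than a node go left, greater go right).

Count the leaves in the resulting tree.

52: root
45: left child of 52 (depth 1)
65: right child of 52 (depth 1)
48: right child of 45 (depth 2)
38: left child of 45 (depth 2)
34: left child of 38 (depth 3)
5: left child of 34 (depth 4)
49: right child of 48 (depth 3)
57: left child of 65 (depth 2)
55: left child of 57 (depth 3)
94: right child of 65 (depth 2)
42: right child of 38 (depth 3)
27: right child of 5 (depth 5)
74: left child of 94 (depth 3)
76: right child of 74 (depth 4)
71: left child of 74 (depth 4)
68: left child of 71 (depth 5)
43: right child of 42 (depth 4)
69: right child of 68 (depth 6)

Leaves: 27, 43, 49, 55, 69, 76 — 6 in total.

6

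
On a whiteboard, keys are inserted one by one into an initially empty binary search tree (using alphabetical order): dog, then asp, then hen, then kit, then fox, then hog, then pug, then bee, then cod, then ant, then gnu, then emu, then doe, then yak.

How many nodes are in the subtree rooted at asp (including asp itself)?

Resulting structure (node: left, right):
  dog: L=asp, R=hen
  asp: L=ant, R=bee
  hen: L=fox, R=kit
  kit: L=hog, R=pug
  fox: L=emu, R=gnu
  hog: L=–, R=–
  pug: L=–, R=yak
  bee: L=–, R=cod
  cod: L=–, R=doe
  ant: L=–, R=–
  gnu: L=–, R=–
  emu: L=–, R=–
  doe: L=–, R=–
  yak: L=–, R=–

Subtree rooted at asp contains: asp, ant, bee, cod, doe — 5 nodes.

5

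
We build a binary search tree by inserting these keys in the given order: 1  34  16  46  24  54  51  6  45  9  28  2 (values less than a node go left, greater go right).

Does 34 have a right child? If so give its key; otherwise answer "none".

Resulting structure (node: left, right):
  1: L=–, R=34
  34: L=16, R=46
  16: L=6, R=24
  46: L=45, R=54
  24: L=–, R=28
  54: L=51, R=–
  51: L=–, R=–
  6: L=2, R=9
  45: L=–, R=–
  9: L=–, R=–
  28: L=–, R=–
  2: L=–, R=–

46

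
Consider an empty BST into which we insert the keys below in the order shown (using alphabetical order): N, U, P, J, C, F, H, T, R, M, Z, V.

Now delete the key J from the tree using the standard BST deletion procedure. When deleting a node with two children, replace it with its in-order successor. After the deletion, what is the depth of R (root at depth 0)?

4

Resulting structure (node: left, right):
  N: L=J, R=U
  U: L=P, R=Z
  P: L=–, R=T
  J: L=C, R=M
  C: L=–, R=F
  F: L=–, R=H
  H: L=–, R=–
  T: L=R, R=–
  R: L=–, R=–
  M: L=–, R=–
  Z: L=V, R=–
  V: L=–, R=–

Delete J (two children — replace with in-order successor).
After deletion, path to R: N → U → P → T → R.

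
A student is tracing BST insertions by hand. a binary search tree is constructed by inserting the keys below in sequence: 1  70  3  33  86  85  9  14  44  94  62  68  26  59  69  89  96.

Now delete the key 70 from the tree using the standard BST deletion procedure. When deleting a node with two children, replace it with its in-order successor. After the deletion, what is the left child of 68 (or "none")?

1: root
70: right child of 1 (depth 1)
3: left child of 70 (depth 2)
33: right child of 3 (depth 3)
86: right child of 70 (depth 2)
85: left child of 86 (depth 3)
9: left child of 33 (depth 4)
14: right child of 9 (depth 5)
44: right child of 33 (depth 4)
94: right child of 86 (depth 3)
62: right child of 44 (depth 5)
68: right child of 62 (depth 6)
26: right child of 14 (depth 6)
59: left child of 62 (depth 6)
69: right child of 68 (depth 7)
89: left child of 94 (depth 4)
96: right child of 94 (depth 4)

Delete 70 (two children — replace with in-order successor).
After deletion, 68's left child: none.

none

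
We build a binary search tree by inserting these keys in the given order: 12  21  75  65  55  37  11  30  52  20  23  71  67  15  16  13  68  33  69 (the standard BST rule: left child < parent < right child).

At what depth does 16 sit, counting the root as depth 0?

4

Insert 12: tree is empty, so 12 becomes the root.
Insert 21: 21 > 12 → go right. Place as right child of 12.
Insert 75: 75 > 12 → go right; 75 > 21 → go right. Place as right child of 21.
Insert 65: 65 > 12 → go right; 65 > 21 → go right; 65 < 75 → go left. Place as left child of 75.
Insert 55: 55 > 12 → go right; 55 > 21 → go right; 55 < 75 → go left; 55 < 65 → go left. Place as left child of 65.
Insert 37: 37 > 12 → go right; 37 > 21 → go right; 37 < 75 → go left; 37 < 65 → go left; 37 < 55 → go left. Place as left child of 55.
Insert 11: 11 < 12 → go left. Place as left child of 12.
Insert 30: 30 > 12 → go right; 30 > 21 → go right; 30 < 75 → go left; 30 < 65 → go left; 30 < 55 → go left; 30 < 37 → go left. Place as left child of 37.
Insert 52: 52 > 12 → go right; 52 > 21 → go right; 52 < 75 → go left; 52 < 65 → go left; 52 < 55 → go left; 52 > 37 → go right. Place as right child of 37.
Insert 20: 20 > 12 → go right; 20 < 21 → go left. Place as left child of 21.
Insert 23: 23 > 12 → go right; 23 > 21 → go right; 23 < 75 → go left; 23 < 65 → go left; 23 < 55 → go left; 23 < 37 → go left; 23 < 30 → go left. Place as left child of 30.
Insert 71: 71 > 12 → go right; 71 > 21 → go right; 71 < 75 → go left; 71 > 65 → go right. Place as right child of 65.
Insert 67: 67 > 12 → go right; 67 > 21 → go right; 67 < 75 → go left; 67 > 65 → go right; 67 < 71 → go left. Place as left child of 71.
Insert 15: 15 > 12 → go right; 15 < 21 → go left; 15 < 20 → go left. Place as left child of 20.
Insert 16: 16 > 12 → go right; 16 < 21 → go left; 16 < 20 → go left; 16 > 15 → go right. Place as right child of 15.
Insert 13: 13 > 12 → go right; 13 < 21 → go left; 13 < 20 → go left; 13 < 15 → go left. Place as left child of 15.
Insert 68: 68 > 12 → go right; 68 > 21 → go right; 68 < 75 → go left; 68 > 65 → go right; 68 < 71 → go left; 68 > 67 → go right. Place as right child of 67.
Insert 33: 33 > 12 → go right; 33 > 21 → go right; 33 < 75 → go left; 33 < 65 → go left; 33 < 55 → go left; 33 < 37 → go left; 33 > 30 → go right. Place as right child of 30.
Insert 69: 69 > 12 → go right; 69 > 21 → go right; 69 < 75 → go left; 69 > 65 → go right; 69 < 71 → go left; 69 > 67 → go right; 69 > 68 → go right. Place as right child of 68.

Path to 16: 12 → 21 → 20 → 15 → 16, which is 4 edges.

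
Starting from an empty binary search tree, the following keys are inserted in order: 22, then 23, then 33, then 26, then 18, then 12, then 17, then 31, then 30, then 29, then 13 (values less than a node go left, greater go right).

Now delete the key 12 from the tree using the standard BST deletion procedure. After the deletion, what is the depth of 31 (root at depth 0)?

4

Insert 22: tree is empty, so 22 becomes the root.
Insert 23: 23 > 22 → go right. Place as right child of 22.
Insert 33: 33 > 22 → go right; 33 > 23 → go right. Place as right child of 23.
Insert 26: 26 > 22 → go right; 26 > 23 → go right; 26 < 33 → go left. Place as left child of 33.
Insert 18: 18 < 22 → go left. Place as left child of 22.
Insert 12: 12 < 22 → go left; 12 < 18 → go left. Place as left child of 18.
Insert 17: 17 < 22 → go left; 17 < 18 → go left; 17 > 12 → go right. Place as right child of 12.
Insert 31: 31 > 22 → go right; 31 > 23 → go right; 31 < 33 → go left; 31 > 26 → go right. Place as right child of 26.
Insert 30: 30 > 22 → go right; 30 > 23 → go right; 30 < 33 → go left; 30 > 26 → go right; 30 < 31 → go left. Place as left child of 31.
Insert 29: 29 > 22 → go right; 29 > 23 → go right; 29 < 33 → go left; 29 > 26 → go right; 29 < 31 → go left; 29 < 30 → go left. Place as left child of 30.
Insert 13: 13 < 22 → go left; 13 < 18 → go left; 13 > 12 → go right; 13 < 17 → go left. Place as left child of 17.

Delete 12 (at most one child — splice it out).
After deletion, path to 31: 22 → 23 → 33 → 26 → 31.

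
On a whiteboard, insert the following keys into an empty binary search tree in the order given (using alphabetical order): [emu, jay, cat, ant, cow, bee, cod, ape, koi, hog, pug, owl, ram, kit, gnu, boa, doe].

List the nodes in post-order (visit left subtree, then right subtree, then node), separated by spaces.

emu: root
jay: right child of emu (depth 1)
cat: left child of emu (depth 1)
ant: left child of cat (depth 2)
cow: right child of cat (depth 2)
bee: right child of ant (depth 3)
cod: left child of cow (depth 3)
ape: left child of bee (depth 4)
koi: right child of jay (depth 2)
hog: left child of jay (depth 2)
pug: right child of koi (depth 3)
owl: left child of pug (depth 4)
ram: right child of pug (depth 4)
kit: left child of koi (depth 3)
gnu: left child of hog (depth 3)
boa: right child of bee (depth 4)
doe: right child of cow (depth 3)

ape boa bee ant cod doe cow cat gnu hog kit owl ram pug koi jay emu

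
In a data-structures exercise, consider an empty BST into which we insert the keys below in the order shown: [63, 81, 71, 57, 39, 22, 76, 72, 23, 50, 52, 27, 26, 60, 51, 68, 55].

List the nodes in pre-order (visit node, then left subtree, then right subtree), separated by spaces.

63: root
81: right child of 63 (depth 1)
71: left child of 81 (depth 2)
57: left child of 63 (depth 1)
39: left child of 57 (depth 2)
22: left child of 39 (depth 3)
76: right child of 71 (depth 3)
72: left child of 76 (depth 4)
23: right child of 22 (depth 4)
50: right child of 39 (depth 3)
52: right child of 50 (depth 4)
27: right child of 23 (depth 5)
26: left child of 27 (depth 6)
60: right child of 57 (depth 2)
51: left child of 52 (depth 5)
68: left child of 71 (depth 3)
55: right child of 52 (depth 5)

63 57 39 22 23 27 26 50 52 51 55 60 81 71 68 76 72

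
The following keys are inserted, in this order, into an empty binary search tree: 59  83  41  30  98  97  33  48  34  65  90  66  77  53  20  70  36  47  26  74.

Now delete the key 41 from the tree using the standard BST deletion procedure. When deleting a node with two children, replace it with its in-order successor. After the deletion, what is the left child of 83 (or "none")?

65

Insert 59: tree is empty, so 59 becomes the root.
Insert 83: 83 > 59 → go right. Place as right child of 59.
Insert 41: 41 < 59 → go left. Place as left child of 59.
Insert 30: 30 < 59 → go left; 30 < 41 → go left. Place as left child of 41.
Insert 98: 98 > 59 → go right; 98 > 83 → go right. Place as right child of 83.
Insert 97: 97 > 59 → go right; 97 > 83 → go right; 97 < 98 → go left. Place as left child of 98.
Insert 33: 33 < 59 → go left; 33 < 41 → go left; 33 > 30 → go right. Place as right child of 30.
Insert 48: 48 < 59 → go left; 48 > 41 → go right. Place as right child of 41.
Insert 34: 34 < 59 → go left; 34 < 41 → go left; 34 > 30 → go right; 34 > 33 → go right. Place as right child of 33.
Insert 65: 65 > 59 → go right; 65 < 83 → go left. Place as left child of 83.
Insert 90: 90 > 59 → go right; 90 > 83 → go right; 90 < 98 → go left; 90 < 97 → go left. Place as left child of 97.
Insert 66: 66 > 59 → go right; 66 < 83 → go left; 66 > 65 → go right. Place as right child of 65.
Insert 77: 77 > 59 → go right; 77 < 83 → go left; 77 > 65 → go right; 77 > 66 → go right. Place as right child of 66.
Insert 53: 53 < 59 → go left; 53 > 41 → go right; 53 > 48 → go right. Place as right child of 48.
Insert 20: 20 < 59 → go left; 20 < 41 → go left; 20 < 30 → go left. Place as left child of 30.
Insert 70: 70 > 59 → go right; 70 < 83 → go left; 70 > 65 → go right; 70 > 66 → go right; 70 < 77 → go left. Place as left child of 77.
Insert 36: 36 < 59 → go left; 36 < 41 → go left; 36 > 30 → go right; 36 > 33 → go right; 36 > 34 → go right. Place as right child of 34.
Insert 47: 47 < 59 → go left; 47 > 41 → go right; 47 < 48 → go left. Place as left child of 48.
Insert 26: 26 < 59 → go left; 26 < 41 → go left; 26 < 30 → go left; 26 > 20 → go right. Place as right child of 20.
Insert 74: 74 > 59 → go right; 74 < 83 → go left; 74 > 65 → go right; 74 > 66 → go right; 74 < 77 → go left; 74 > 70 → go right. Place as right child of 70.

Delete 41 (two children — replace with in-order successor).
After deletion, 83's left child: 65.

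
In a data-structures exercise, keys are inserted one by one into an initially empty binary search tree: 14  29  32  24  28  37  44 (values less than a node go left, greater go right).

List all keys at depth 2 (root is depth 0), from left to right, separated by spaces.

14: root
29: right child of 14 (depth 1)
32: right child of 29 (depth 2)
24: left child of 29 (depth 2)
28: right child of 24 (depth 3)
37: right child of 32 (depth 3)
44: right child of 37 (depth 4)

24 32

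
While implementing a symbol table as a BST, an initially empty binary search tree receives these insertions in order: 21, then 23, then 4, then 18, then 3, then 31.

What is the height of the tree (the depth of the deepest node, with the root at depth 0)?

2

21: root
23: right child of 21 (depth 1)
4: left child of 21 (depth 1)
18: right child of 4 (depth 2)
3: left child of 4 (depth 2)
31: right child of 23 (depth 2)

The deepest node is 18 at depth 2.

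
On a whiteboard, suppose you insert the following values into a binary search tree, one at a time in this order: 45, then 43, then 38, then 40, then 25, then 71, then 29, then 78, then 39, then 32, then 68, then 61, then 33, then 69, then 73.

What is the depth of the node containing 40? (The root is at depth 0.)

45: root
43: left child of 45 (depth 1)
38: left child of 43 (depth 2)
40: right child of 38 (depth 3)
25: left child of 38 (depth 3)
71: right child of 45 (depth 1)
29: right child of 25 (depth 4)
78: right child of 71 (depth 2)
39: left child of 40 (depth 4)
32: right child of 29 (depth 5)
68: left child of 71 (depth 2)
61: left child of 68 (depth 3)
33: right child of 32 (depth 6)
69: right child of 68 (depth 3)
73: left child of 78 (depth 3)

Path to 40: 45 → 43 → 38 → 40, which is 3 edges.

3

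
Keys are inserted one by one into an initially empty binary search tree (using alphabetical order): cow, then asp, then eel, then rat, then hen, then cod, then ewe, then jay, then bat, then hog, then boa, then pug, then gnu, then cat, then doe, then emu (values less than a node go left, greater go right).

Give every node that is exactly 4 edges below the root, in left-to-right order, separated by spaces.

Resulting structure (node: left, right):
  cow: L=asp, R=eel
  asp: L=–, R=cod
  eel: L=doe, R=rat
  rat: L=hen, R=–
  hen: L=ewe, R=jay
  cod: L=bat, R=–
  ewe: L=emu, R=gnu
  jay: L=hog, R=pug
  bat: L=–, R=boa
  hog: L=–, R=–
  boa: L=–, R=cat
  pug: L=–, R=–
  gnu: L=–, R=–
  cat: L=–, R=–
  doe: L=–, R=–
  emu: L=–, R=–

boa ewe jay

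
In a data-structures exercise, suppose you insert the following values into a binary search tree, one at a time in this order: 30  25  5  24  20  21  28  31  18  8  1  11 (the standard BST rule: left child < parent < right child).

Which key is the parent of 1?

Insert 30: tree is empty, so 30 becomes the root.
Insert 25: 25 < 30 → go left. Place as left child of 30.
Insert 5: 5 < 30 → go left; 5 < 25 → go left. Place as left child of 25.
Insert 24: 24 < 30 → go left; 24 < 25 → go left; 24 > 5 → go right. Place as right child of 5.
Insert 20: 20 < 30 → go left; 20 < 25 → go left; 20 > 5 → go right; 20 < 24 → go left. Place as left child of 24.
Insert 21: 21 < 30 → go left; 21 < 25 → go left; 21 > 5 → go right; 21 < 24 → go left; 21 > 20 → go right. Place as right child of 20.
Insert 28: 28 < 30 → go left; 28 > 25 → go right. Place as right child of 25.
Insert 31: 31 > 30 → go right. Place as right child of 30.
Insert 18: 18 < 30 → go left; 18 < 25 → go left; 18 > 5 → go right; 18 < 24 → go left; 18 < 20 → go left. Place as left child of 20.
Insert 8: 8 < 30 → go left; 8 < 25 → go left; 8 > 5 → go right; 8 < 24 → go left; 8 < 20 → go left; 8 < 18 → go left. Place as left child of 18.
Insert 1: 1 < 30 → go left; 1 < 25 → go left; 1 < 5 → go left. Place as left child of 5.
Insert 11: 11 < 30 → go left; 11 < 25 → go left; 11 > 5 → go right; 11 < 24 → go left; 11 < 20 → go left; 11 < 18 → go left; 11 > 8 → go right. Place as right child of 8.

5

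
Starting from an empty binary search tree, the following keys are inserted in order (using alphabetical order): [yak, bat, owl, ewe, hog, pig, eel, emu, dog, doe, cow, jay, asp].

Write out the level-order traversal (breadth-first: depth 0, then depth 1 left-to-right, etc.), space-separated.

yak: root
bat: left child of yak (depth 1)
owl: right child of bat (depth 2)
ewe: left child of owl (depth 3)
hog: right child of ewe (depth 4)
pig: right child of owl (depth 3)
eel: left child of ewe (depth 4)
emu: right child of eel (depth 5)
dog: left child of eel (depth 5)
doe: left child of dog (depth 6)
cow: left child of doe (depth 7)
jay: right child of hog (depth 5)
asp: left child of bat (depth 2)

yak bat asp owl ewe pig eel hog dog emu jay doe cow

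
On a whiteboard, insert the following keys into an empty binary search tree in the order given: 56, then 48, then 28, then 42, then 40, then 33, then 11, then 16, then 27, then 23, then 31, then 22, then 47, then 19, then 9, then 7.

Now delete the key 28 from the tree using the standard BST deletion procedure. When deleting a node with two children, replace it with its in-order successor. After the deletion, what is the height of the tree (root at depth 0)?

Insert 56: tree is empty, so 56 becomes the root.
Insert 48: 48 < 56 → go left. Place as left child of 56.
Insert 28: 28 < 56 → go left; 28 < 48 → go left. Place as left child of 48.
Insert 42: 42 < 56 → go left; 42 < 48 → go left; 42 > 28 → go right. Place as right child of 28.
Insert 40: 40 < 56 → go left; 40 < 48 → go left; 40 > 28 → go right; 40 < 42 → go left. Place as left child of 42.
Insert 33: 33 < 56 → go left; 33 < 48 → go left; 33 > 28 → go right; 33 < 42 → go left; 33 < 40 → go left. Place as left child of 40.
Insert 11: 11 < 56 → go left; 11 < 48 → go left; 11 < 28 → go left. Place as left child of 28.
Insert 16: 16 < 56 → go left; 16 < 48 → go left; 16 < 28 → go left; 16 > 11 → go right. Place as right child of 11.
Insert 27: 27 < 56 → go left; 27 < 48 → go left; 27 < 28 → go left; 27 > 11 → go right; 27 > 16 → go right. Place as right child of 16.
Insert 23: 23 < 56 → go left; 23 < 48 → go left; 23 < 28 → go left; 23 > 11 → go right; 23 > 16 → go right; 23 < 27 → go left. Place as left child of 27.
Insert 31: 31 < 56 → go left; 31 < 48 → go left; 31 > 28 → go right; 31 < 42 → go left; 31 < 40 → go left; 31 < 33 → go left. Place as left child of 33.
Insert 22: 22 < 56 → go left; 22 < 48 → go left; 22 < 28 → go left; 22 > 11 → go right; 22 > 16 → go right; 22 < 27 → go left; 22 < 23 → go left. Place as left child of 23.
Insert 47: 47 < 56 → go left; 47 < 48 → go left; 47 > 28 → go right; 47 > 42 → go right. Place as right child of 42.
Insert 19: 19 < 56 → go left; 19 < 48 → go left; 19 < 28 → go left; 19 > 11 → go right; 19 > 16 → go right; 19 < 27 → go left; 19 < 23 → go left; 19 < 22 → go left. Place as left child of 22.
Insert 9: 9 < 56 → go left; 9 < 48 → go left; 9 < 28 → go left; 9 < 11 → go left. Place as left child of 11.
Insert 7: 7 < 56 → go left; 7 < 48 → go left; 7 < 28 → go left; 7 < 11 → go left; 7 < 9 → go left. Place as left child of 9.

Delete 28 (two children — replace with in-order successor).
After deletion, deepest node is 19 at depth 8.

8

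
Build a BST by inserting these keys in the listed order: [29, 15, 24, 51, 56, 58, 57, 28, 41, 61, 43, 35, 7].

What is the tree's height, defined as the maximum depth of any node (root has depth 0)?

29: root
15: left child of 29 (depth 1)
24: right child of 15 (depth 2)
51: right child of 29 (depth 1)
56: right child of 51 (depth 2)
58: right child of 56 (depth 3)
57: left child of 58 (depth 4)
28: right child of 24 (depth 3)
41: left child of 51 (depth 2)
61: right child of 58 (depth 4)
43: right child of 41 (depth 3)
35: left child of 41 (depth 3)
7: left child of 15 (depth 2)

The deepest node is 57 at depth 4.

4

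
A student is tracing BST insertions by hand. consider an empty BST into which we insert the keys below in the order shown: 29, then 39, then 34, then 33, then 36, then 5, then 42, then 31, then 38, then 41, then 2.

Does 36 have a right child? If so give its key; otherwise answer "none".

38

29: root
39: right child of 29 (depth 1)
34: left child of 39 (depth 2)
33: left child of 34 (depth 3)
36: right child of 34 (depth 3)
5: left child of 29 (depth 1)
42: right child of 39 (depth 2)
31: left child of 33 (depth 4)
38: right child of 36 (depth 4)
41: left child of 42 (depth 3)
2: left child of 5 (depth 2)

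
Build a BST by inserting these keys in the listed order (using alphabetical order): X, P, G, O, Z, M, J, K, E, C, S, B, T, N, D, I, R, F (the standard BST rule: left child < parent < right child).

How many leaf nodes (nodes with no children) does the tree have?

Insert X: tree is empty, so X becomes the root.
Insert P: P < X → go left. Place as left child of X.
Insert G: G < X → go left; G < P → go left. Place as left child of P.
Insert O: O < X → go left; O < P → go left; O > G → go right. Place as right child of G.
Insert Z: Z > X → go right. Place as right child of X.
Insert M: M < X → go left; M < P → go left; M > G → go right; M < O → go left. Place as left child of O.
Insert J: J < X → go left; J < P → go left; J > G → go right; J < O → go left; J < M → go left. Place as left child of M.
Insert K: K < X → go left; K < P → go left; K > G → go right; K < O → go left; K < M → go left; K > J → go right. Place as right child of J.
Insert E: E < X → go left; E < P → go left; E < G → go left. Place as left child of G.
Insert C: C < X → go left; C < P → go left; C < G → go left; C < E → go left. Place as left child of E.
Insert S: S < X → go left; S > P → go right. Place as right child of P.
Insert B: B < X → go left; B < P → go left; B < G → go left; B < E → go left; B < C → go left. Place as left child of C.
Insert T: T < X → go left; T > P → go right; T > S → go right. Place as right child of S.
Insert N: N < X → go left; N < P → go left; N > G → go right; N < O → go left; N > M → go right. Place as right child of M.
Insert D: D < X → go left; D < P → go left; D < G → go left; D < E → go left; D > C → go right. Place as right child of C.
Insert I: I < X → go left; I < P → go left; I > G → go right; I < O → go left; I < M → go left; I < J → go left. Place as left child of J.
Insert R: R < X → go left; R > P → go right; R < S → go left. Place as left child of S.
Insert F: F < X → go left; F < P → go left; F < G → go left; F > E → go right. Place as right child of E.

Leaves: B, D, F, I, K, N, R, T, Z — 9 in total.

9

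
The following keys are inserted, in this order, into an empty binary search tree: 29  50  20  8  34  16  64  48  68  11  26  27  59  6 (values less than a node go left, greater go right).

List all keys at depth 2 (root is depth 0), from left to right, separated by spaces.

Insert 29: tree is empty, so 29 becomes the root.
Insert 50: 50 > 29 → go right. Place as right child of 29.
Insert 20: 20 < 29 → go left. Place as left child of 29.
Insert 8: 8 < 29 → go left; 8 < 20 → go left. Place as left child of 20.
Insert 34: 34 > 29 → go right; 34 < 50 → go left. Place as left child of 50.
Insert 16: 16 < 29 → go left; 16 < 20 → go left; 16 > 8 → go right. Place as right child of 8.
Insert 64: 64 > 29 → go right; 64 > 50 → go right. Place as right child of 50.
Insert 48: 48 > 29 → go right; 48 < 50 → go left; 48 > 34 → go right. Place as right child of 34.
Insert 68: 68 > 29 → go right; 68 > 50 → go right; 68 > 64 → go right. Place as right child of 64.
Insert 11: 11 < 29 → go left; 11 < 20 → go left; 11 > 8 → go right; 11 < 16 → go left. Place as left child of 16.
Insert 26: 26 < 29 → go left; 26 > 20 → go right. Place as right child of 20.
Insert 27: 27 < 29 → go left; 27 > 20 → go right; 27 > 26 → go right. Place as right child of 26.
Insert 59: 59 > 29 → go right; 59 > 50 → go right; 59 < 64 → go left. Place as left child of 64.
Insert 6: 6 < 29 → go left; 6 < 20 → go left; 6 < 8 → go left. Place as left child of 8.

8 26 34 64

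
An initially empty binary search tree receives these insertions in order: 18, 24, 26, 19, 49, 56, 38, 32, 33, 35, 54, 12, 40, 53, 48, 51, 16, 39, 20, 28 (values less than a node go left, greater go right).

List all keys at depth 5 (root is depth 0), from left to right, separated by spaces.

Resulting structure (node: left, right):
  18: L=12, R=24
  24: L=19, R=26
  26: L=–, R=49
  19: L=–, R=20
  49: L=38, R=56
  56: L=54, R=–
  38: L=32, R=40
  32: L=28, R=33
  33: L=–, R=35
  35: L=–, R=–
  54: L=53, R=–
  12: L=–, R=16
  40: L=39, R=48
  53: L=51, R=–
  48: L=–, R=–
  51: L=–, R=–
  16: L=–, R=–
  39: L=–, R=–
  20: L=–, R=–
  28: L=–, R=–

32 40 54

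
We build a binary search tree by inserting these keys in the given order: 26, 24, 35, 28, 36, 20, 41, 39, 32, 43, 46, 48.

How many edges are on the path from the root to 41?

26: root
24: left child of 26 (depth 1)
35: right child of 26 (depth 1)
28: left child of 35 (depth 2)
36: right child of 35 (depth 2)
20: left child of 24 (depth 2)
41: right child of 36 (depth 3)
39: left child of 41 (depth 4)
32: right child of 28 (depth 3)
43: right child of 41 (depth 4)
46: right child of 43 (depth 5)
48: right child of 46 (depth 6)

Path to 41: 26 → 35 → 36 → 41, which is 3 edges.

3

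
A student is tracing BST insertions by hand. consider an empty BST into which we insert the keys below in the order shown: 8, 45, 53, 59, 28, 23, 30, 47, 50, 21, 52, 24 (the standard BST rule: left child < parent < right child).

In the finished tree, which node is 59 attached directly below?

Resulting structure (node: left, right):
  8: L=–, R=45
  45: L=28, R=53
  53: L=47, R=59
  59: L=–, R=–
  28: L=23, R=30
  23: L=21, R=24
  30: L=–, R=–
  47: L=–, R=50
  50: L=–, R=52
  21: L=–, R=–
  52: L=–, R=–
  24: L=–, R=–

53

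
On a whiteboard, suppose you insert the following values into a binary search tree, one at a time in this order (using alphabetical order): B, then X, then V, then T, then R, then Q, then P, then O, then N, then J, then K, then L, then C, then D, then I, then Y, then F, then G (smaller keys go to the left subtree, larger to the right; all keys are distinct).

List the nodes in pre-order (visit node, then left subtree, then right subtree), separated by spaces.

Insert B: tree is empty, so B becomes the root.
Insert X: X > B → go right. Place as right child of B.
Insert V: V > B → go right; V < X → go left. Place as left child of X.
Insert T: T > B → go right; T < X → go left; T < V → go left. Place as left child of V.
Insert R: R > B → go right; R < X → go left; R < V → go left; R < T → go left. Place as left child of T.
Insert Q: Q > B → go right; Q < X → go left; Q < V → go left; Q < T → go left; Q < R → go left. Place as left child of R.
Insert P: P > B → go right; P < X → go left; P < V → go left; P < T → go left; P < R → go left; P < Q → go left. Place as left child of Q.
Insert O: O > B → go right; O < X → go left; O < V → go left; O < T → go left; O < R → go left; O < Q → go left; O < P → go left. Place as left child of P.
Insert N: N > B → go right; N < X → go left; N < V → go left; N < T → go left; N < R → go left; N < Q → go left; N < P → go left; N < O → go left. Place as left child of O.
Insert J: J > B → go right; J < X → go left; J < V → go left; J < T → go left; J < R → go left; J < Q → go left; J < P → go left; J < O → go left; J < N → go left. Place as left child of N.
Insert K: K > B → go right; K < X → go left; K < V → go left; K < T → go left; K < R → go left; K < Q → go left; K < P → go left; K < O → go left; K < N → go left; K > J → go right. Place as right child of J.
Insert L: L > B → go right; L < X → go left; L < V → go left; L < T → go left; L < R → go left; L < Q → go left; L < P → go left; L < O → go left; L < N → go left; L > J → go right; L > K → go right. Place as right child of K.
Insert C: C > B → go right; C < X → go left; C < V → go left; C < T → go left; C < R → go left; C < Q → go left; C < P → go left; C < O → go left; C < N → go left; C < J → go left. Place as left child of J.
Insert D: D > B → go right; D < X → go left; D < V → go left; D < T → go left; D < R → go left; D < Q → go left; D < P → go left; D < O → go left; D < N → go left; D < J → go left; D > C → go right. Place as right child of C.
Insert I: I > B → go right; I < X → go left; I < V → go left; I < T → go left; I < R → go left; I < Q → go left; I < P → go left; I < O → go left; I < N → go left; I < J → go left; I > C → go right; I > D → go right. Place as right child of D.
Insert Y: Y > B → go right; Y > X → go right. Place as right child of X.
Insert F: F > B → go right; F < X → go left; F < V → go left; F < T → go left; F < R → go left; F < Q → go left; F < P → go left; F < O → go left; F < N → go left; F < J → go left; F > C → go right; F > D → go right; F < I → go left. Place as left child of I.
Insert G: G > B → go right; G < X → go left; G < V → go left; G < T → go left; G < R → go left; G < Q → go left; G < P → go left; G < O → go left; G < N → go left; G < J → go left; G > C → go right; G > D → go right; G < I → go left; G > F → go right. Place as right child of F.

B X V T R Q P O N J C D I F G K L Y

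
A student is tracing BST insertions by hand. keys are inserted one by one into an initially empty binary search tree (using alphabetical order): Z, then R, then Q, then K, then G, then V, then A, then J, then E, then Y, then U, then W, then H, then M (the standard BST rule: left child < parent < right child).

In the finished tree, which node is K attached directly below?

Q

Insert Z: tree is empty, so Z becomes the root.
Insert R: R < Z → go left. Place as left child of Z.
Insert Q: Q < Z → go left; Q < R → go left. Place as left child of R.
Insert K: K < Z → go left; K < R → go left; K < Q → go left. Place as left child of Q.
Insert G: G < Z → go left; G < R → go left; G < Q → go left; G < K → go left. Place as left child of K.
Insert V: V < Z → go left; V > R → go right. Place as right child of R.
Insert A: A < Z → go left; A < R → go left; A < Q → go left; A < K → go left; A < G → go left. Place as left child of G.
Insert J: J < Z → go left; J < R → go left; J < Q → go left; J < K → go left; J > G → go right. Place as right child of G.
Insert E: E < Z → go left; E < R → go left; E < Q → go left; E < K → go left; E < G → go left; E > A → go right. Place as right child of A.
Insert Y: Y < Z → go left; Y > R → go right; Y > V → go right. Place as right child of V.
Insert U: U < Z → go left; U > R → go right; U < V → go left. Place as left child of V.
Insert W: W < Z → go left; W > R → go right; W > V → go right; W < Y → go left. Place as left child of Y.
Insert H: H < Z → go left; H < R → go left; H < Q → go left; H < K → go left; H > G → go right; H < J → go left. Place as left child of J.
Insert M: M < Z → go left; M < R → go left; M < Q → go left; M > K → go right. Place as right child of K.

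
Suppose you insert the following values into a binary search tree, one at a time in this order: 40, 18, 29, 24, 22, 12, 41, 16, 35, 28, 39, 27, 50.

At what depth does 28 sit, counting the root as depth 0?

Resulting structure (node: left, right):
  40: L=18, R=41
  18: L=12, R=29
  29: L=24, R=35
  24: L=22, R=28
  22: L=–, R=–
  12: L=–, R=16
  41: L=–, R=50
  16: L=–, R=–
  35: L=–, R=39
  28: L=27, R=–
  39: L=–, R=–
  27: L=–, R=–
  50: L=–, R=–

Path to 28: 40 → 18 → 29 → 24 → 28, which is 4 edges.

4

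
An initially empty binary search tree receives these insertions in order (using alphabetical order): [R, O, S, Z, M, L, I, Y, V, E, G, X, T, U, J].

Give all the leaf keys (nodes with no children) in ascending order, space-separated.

G J U X

Insert R: tree is empty, so R becomes the root.
Insert O: O < R → go left. Place as left child of R.
Insert S: S > R → go right. Place as right child of R.
Insert Z: Z > R → go right; Z > S → go right. Place as right child of S.
Insert M: M < R → go left; M < O → go left. Place as left child of O.
Insert L: L < R → go left; L < O → go left; L < M → go left. Place as left child of M.
Insert I: I < R → go left; I < O → go left; I < M → go left; I < L → go left. Place as left child of L.
Insert Y: Y > R → go right; Y > S → go right; Y < Z → go left. Place as left child of Z.
Insert V: V > R → go right; V > S → go right; V < Z → go left; V < Y → go left. Place as left child of Y.
Insert E: E < R → go left; E < O → go left; E < M → go left; E < L → go left; E < I → go left. Place as left child of I.
Insert G: G < R → go left; G < O → go left; G < M → go left; G < L → go left; G < I → go left; G > E → go right. Place as right child of E.
Insert X: X > R → go right; X > S → go right; X < Z → go left; X < Y → go left; X > V → go right. Place as right child of V.
Insert T: T > R → go right; T > S → go right; T < Z → go left; T < Y → go left; T < V → go left. Place as left child of V.
Insert U: U > R → go right; U > S → go right; U < Z → go left; U < Y → go left; U < V → go left; U > T → go right. Place as right child of T.
Insert J: J < R → go left; J < O → go left; J < M → go left; J < L → go left; J > I → go right. Place as right child of I.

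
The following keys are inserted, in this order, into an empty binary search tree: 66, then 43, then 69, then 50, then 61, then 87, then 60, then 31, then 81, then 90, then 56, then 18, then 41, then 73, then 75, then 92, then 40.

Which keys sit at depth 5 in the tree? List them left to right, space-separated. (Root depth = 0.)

Insert 66: tree is empty, so 66 becomes the root.
Insert 43: 43 < 66 → go left. Place as left child of 66.
Insert 69: 69 > 66 → go right. Place as right child of 66.
Insert 50: 50 < 66 → go left; 50 > 43 → go right. Place as right child of 43.
Insert 61: 61 < 66 → go left; 61 > 43 → go right; 61 > 50 → go right. Place as right child of 50.
Insert 87: 87 > 66 → go right; 87 > 69 → go right. Place as right child of 69.
Insert 60: 60 < 66 → go left; 60 > 43 → go right; 60 > 50 → go right; 60 < 61 → go left. Place as left child of 61.
Insert 31: 31 < 66 → go left; 31 < 43 → go left. Place as left child of 43.
Insert 81: 81 > 66 → go right; 81 > 69 → go right; 81 < 87 → go left. Place as left child of 87.
Insert 90: 90 > 66 → go right; 90 > 69 → go right; 90 > 87 → go right. Place as right child of 87.
Insert 56: 56 < 66 → go left; 56 > 43 → go right; 56 > 50 → go right; 56 < 61 → go left; 56 < 60 → go left. Place as left child of 60.
Insert 18: 18 < 66 → go left; 18 < 43 → go left; 18 < 31 → go left. Place as left child of 31.
Insert 41: 41 < 66 → go left; 41 < 43 → go left; 41 > 31 → go right. Place as right child of 31.
Insert 73: 73 > 66 → go right; 73 > 69 → go right; 73 < 87 → go left; 73 < 81 → go left. Place as left child of 81.
Insert 75: 75 > 66 → go right; 75 > 69 → go right; 75 < 87 → go left; 75 < 81 → go left; 75 > 73 → go right. Place as right child of 73.
Insert 92: 92 > 66 → go right; 92 > 69 → go right; 92 > 87 → go right; 92 > 90 → go right. Place as right child of 90.
Insert 40: 40 < 66 → go left; 40 < 43 → go left; 40 > 31 → go right; 40 < 41 → go left. Place as left child of 41.

56 75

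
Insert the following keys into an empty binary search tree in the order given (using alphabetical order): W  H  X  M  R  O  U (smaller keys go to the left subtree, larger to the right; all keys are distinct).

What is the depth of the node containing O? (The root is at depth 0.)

4

Resulting structure (node: left, right):
  W: L=H, R=X
  H: L=–, R=M
  X: L=–, R=–
  M: L=–, R=R
  R: L=O, R=U
  O: L=–, R=–
  U: L=–, R=–

Path to O: W → H → M → R → O, which is 4 edges.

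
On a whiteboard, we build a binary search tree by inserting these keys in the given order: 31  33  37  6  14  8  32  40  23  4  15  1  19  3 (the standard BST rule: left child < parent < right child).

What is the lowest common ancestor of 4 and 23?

Resulting structure (node: left, right):
  31: L=6, R=33
  33: L=32, R=37
  37: L=–, R=40
  6: L=4, R=14
  14: L=8, R=23
  8: L=–, R=–
  32: L=–, R=–
  40: L=–, R=–
  23: L=15, R=–
  4: L=1, R=–
  15: L=–, R=19
  1: L=–, R=3
  19: L=–, R=–
  3: L=–, R=–

Path to 4: 31 → 6 → 4
Path to 23: 31 → 6 → 14 → 23
The paths share a prefix ending at 6, then split left and right.

6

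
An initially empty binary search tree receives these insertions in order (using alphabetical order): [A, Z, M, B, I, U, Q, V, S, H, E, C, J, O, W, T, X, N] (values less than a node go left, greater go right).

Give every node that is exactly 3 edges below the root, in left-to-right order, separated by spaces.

B U

A: root
Z: right child of A (depth 1)
M: left child of Z (depth 2)
B: left child of M (depth 3)
I: right child of B (depth 4)
U: right child of M (depth 3)
Q: left child of U (depth 4)
V: right child of U (depth 4)
S: right child of Q (depth 5)
H: left child of I (depth 5)
E: left child of H (depth 6)
C: left child of E (depth 7)
J: right child of I (depth 5)
O: left child of Q (depth 5)
W: right child of V (depth 5)
T: right child of S (depth 6)
X: right child of W (depth 6)
N: left child of O (depth 6)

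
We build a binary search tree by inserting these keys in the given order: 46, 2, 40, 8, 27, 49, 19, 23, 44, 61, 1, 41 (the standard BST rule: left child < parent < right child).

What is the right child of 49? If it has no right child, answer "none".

46: root
2: left child of 46 (depth 1)
40: right child of 2 (depth 2)
8: left child of 40 (depth 3)
27: right child of 8 (depth 4)
49: right child of 46 (depth 1)
19: left child of 27 (depth 5)
23: right child of 19 (depth 6)
44: right child of 40 (depth 3)
61: right child of 49 (depth 2)
1: left child of 2 (depth 2)
41: left child of 44 (depth 4)

61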